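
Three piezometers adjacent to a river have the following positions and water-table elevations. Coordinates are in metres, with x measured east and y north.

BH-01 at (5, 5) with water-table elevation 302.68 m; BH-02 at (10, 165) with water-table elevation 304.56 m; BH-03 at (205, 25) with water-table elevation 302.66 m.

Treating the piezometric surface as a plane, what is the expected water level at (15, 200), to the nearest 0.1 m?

305.0 m

Differences from BH-01: to BH-02 (Δx, Δy, Δh) = (5, 160, +1.88); to BH-03 = (200, 20, -0.02).
Solve a·Δx + b·Δy = Δh: det = 5·20 − 200·160 = -31900.
∂h/∂x = [(+1.88)·20 − (-0.02)·160] / -31900 = -0.001279
∂h/∂y = [5·(-0.02) − 200·(+1.88)] / -31900 = +0.01179
h(15, 200) = 302.68 + (-0.001279)·(10) + (+0.01179)·(195) = 302.68 -0.013 +2.299 = 304.966 m.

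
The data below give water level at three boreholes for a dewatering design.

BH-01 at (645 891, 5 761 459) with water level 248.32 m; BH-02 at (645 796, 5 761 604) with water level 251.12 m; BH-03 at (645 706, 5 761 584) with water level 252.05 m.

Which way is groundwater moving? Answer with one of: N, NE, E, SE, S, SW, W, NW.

SE

With h = a·x + b·y + c and BH-01 as origin, the differences give:
  (-95)·a + 145·b = +2.80
  (-185)·a + 125·b = +3.73
Eliminate b (×125 and ×145, subtract): 14950·a = -190.850 → a = ∂h/∂x = -0.01277
Back-substitute: b = ∂h/∂y = +0.01095.
Flow = −∇h = (+0.01277 east, -0.01095 north), which points southeast.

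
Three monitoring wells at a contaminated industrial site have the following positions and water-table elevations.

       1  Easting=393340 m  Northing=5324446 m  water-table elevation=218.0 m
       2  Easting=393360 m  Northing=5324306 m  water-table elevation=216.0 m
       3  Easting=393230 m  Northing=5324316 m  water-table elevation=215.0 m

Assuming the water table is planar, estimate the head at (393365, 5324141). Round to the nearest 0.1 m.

213.5 m

Three-point gradient (reference 1): Δ to 2 = (20, -140, -2.0), Δ to 3 = (-110, -130, -3.0).
∂h/∂x = +0.008889, ∂h/∂y = +0.01556 (det = -18000).
h(393365, 5324141) = 218.0 + (+0.008889)·(25) + (+0.01556)·(-305) = 218.0 +0.222 -4.744 = 213.478 m.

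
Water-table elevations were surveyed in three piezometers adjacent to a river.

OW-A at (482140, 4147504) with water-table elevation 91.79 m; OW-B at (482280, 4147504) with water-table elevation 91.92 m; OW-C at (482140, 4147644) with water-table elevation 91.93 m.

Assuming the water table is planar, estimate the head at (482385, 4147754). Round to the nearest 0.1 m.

92.3 m

∂h/∂x = (91.92 − 91.79) / (482280 − 482140) = +0.0009286
∂h/∂y = (91.93 − 91.79) / (4147644 − 4147504) = +0.001000
h(482385, 4147754) = 91.79 + (+0.0009286)·(245) + (+0.001000)·(250) = 91.79 +0.227 +0.250 = 92.267 m.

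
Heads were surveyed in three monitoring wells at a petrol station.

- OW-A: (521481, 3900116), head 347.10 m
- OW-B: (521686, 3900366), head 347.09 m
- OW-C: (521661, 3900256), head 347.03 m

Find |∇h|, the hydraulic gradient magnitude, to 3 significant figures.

Differences from OW-A: to OW-B (Δx, Δy, Δh) = (205, 250, -0.01); to OW-C = (180, 140, -0.07).
Determinant of the coordinate differences = 205·140 − 180·250 = -16300.
∂h/∂x = [(-0.01)·140 − (-0.07)·250] / -16300 = -0.0009877
∂h/∂y = [205·(-0.07) − 180·(-0.01)] / -16300 = +0.0007699
|∇h| = √(-0.0009877² + 0.0007699²) = 0.001252

0.00125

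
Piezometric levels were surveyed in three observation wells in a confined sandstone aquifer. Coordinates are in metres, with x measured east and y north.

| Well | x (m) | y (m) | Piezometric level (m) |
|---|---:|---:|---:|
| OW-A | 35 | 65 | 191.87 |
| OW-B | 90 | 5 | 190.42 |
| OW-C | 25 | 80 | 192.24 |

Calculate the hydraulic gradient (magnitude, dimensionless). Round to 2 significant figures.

0.026

Differences from OW-A: to OW-B (Δx, Δy, Δh) = (55, -60, -1.45); to OW-C = (-10, 15, +0.37).
Determinant of the coordinate differences = 55·15 − (-10)·(-60) = 225.
∂h/∂x = [(-1.45)·15 − (+0.37)·(-60)] / 225 = +0.002000
∂h/∂y = [55·(+0.37) − (-10)·(-1.45)] / 225 = +0.02600
|∇h| = √(0.002000² + 0.02600²) = 0.02608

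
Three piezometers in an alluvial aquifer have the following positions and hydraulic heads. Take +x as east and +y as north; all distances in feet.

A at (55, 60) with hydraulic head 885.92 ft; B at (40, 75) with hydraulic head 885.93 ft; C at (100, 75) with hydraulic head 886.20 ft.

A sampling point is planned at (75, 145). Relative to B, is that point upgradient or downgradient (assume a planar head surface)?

upgradient

Taking A as reference: B−A = (-15, 15, +0.01); C−A = (45, 15, +0.28).
Solve a·Δx + b·Δy = Δh: det = (-15)·15 − 45·15 = -900.
∂h/∂x = [(+0.01)·15 − (+0.28)·15] / -900 = +0.004500
∂h/∂y = [(-15)·(+0.28) − 45·(+0.01)] / -900 = +0.005167
Head at (75, 145) = 885.92 + (+0.004500)·(20) + (+0.005167)·(85) = 886.45 ft.
That is higher than the 885.93 ft at B, so the point is upgradient.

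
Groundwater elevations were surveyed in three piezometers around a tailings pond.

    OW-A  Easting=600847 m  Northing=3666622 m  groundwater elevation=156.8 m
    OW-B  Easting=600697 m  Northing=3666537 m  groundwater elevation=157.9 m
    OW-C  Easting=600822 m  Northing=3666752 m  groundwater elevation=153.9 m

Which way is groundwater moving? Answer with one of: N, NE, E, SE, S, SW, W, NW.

Differences from OW-A: to OW-B (Δx, Δy, Δh) = (-150, -85, +1.1); to OW-C = (-25, 130, -2.9).
Determinant of the coordinate differences = (-150)·130 − (-25)·(-85) = -21625.
∂h/∂x = [(+1.1)·130 − (-2.9)·(-85)] / -21625 = +0.004786
∂h/∂y = [(-150)·(-2.9) − (-25)·(+1.1)] / -21625 = -0.02139
Flow = −∇h = (-0.004786 east, +0.02139 north), which points north.

N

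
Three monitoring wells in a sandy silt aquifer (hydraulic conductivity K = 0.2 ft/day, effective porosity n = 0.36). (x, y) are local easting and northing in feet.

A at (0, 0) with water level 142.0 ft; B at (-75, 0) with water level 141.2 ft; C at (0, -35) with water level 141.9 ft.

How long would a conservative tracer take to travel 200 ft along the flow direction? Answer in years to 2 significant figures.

89 years

∂h/∂x = (141.2 − 142.0) / (-75 − 0) = +0.01067
∂h/∂y = (141.9 − 142.0) / (-35 − 0) = +0.002857
|∇h| = √(0.01067² + 0.002857²) = 0.01105
Seepage velocity v = K·i/n = 0.2 × 0.01105 / 0.36 = 0.006139 ft/day.
t = 200 / 0.006139 = 3.258e+04 days = 89.2 years.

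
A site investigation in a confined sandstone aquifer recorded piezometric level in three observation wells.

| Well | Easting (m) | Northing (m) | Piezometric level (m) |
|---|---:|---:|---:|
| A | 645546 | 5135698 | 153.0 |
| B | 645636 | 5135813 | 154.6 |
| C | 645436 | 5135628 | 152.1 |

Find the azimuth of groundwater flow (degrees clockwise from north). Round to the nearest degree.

175°

Differences from A: to B (Δx, Δy, Δh) = (90, 115, +1.6); to C = (-110, -70, -0.9).
Determinant of the coordinate differences = 90·(-70) − (-110)·115 = 6350.
∂h/∂x = [(+1.6)·(-70) − (-0.9)·115] / 6350 = -0.001339
∂h/∂y = [90·(-0.9) − (-110)·(+1.6)] / 6350 = +0.01496
Flow direction (−∇h) has components (+0.001339 E, -0.01496 N).
Azimuth = atan2(E, N) = atan2(+0.001339, -0.01496) = 174.9° ≈ 175°.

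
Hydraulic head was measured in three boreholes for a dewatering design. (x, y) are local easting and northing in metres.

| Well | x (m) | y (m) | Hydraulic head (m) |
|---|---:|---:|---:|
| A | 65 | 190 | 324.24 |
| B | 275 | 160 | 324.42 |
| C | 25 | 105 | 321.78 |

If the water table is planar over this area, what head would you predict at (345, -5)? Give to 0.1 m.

With h = a·x + b·y + c and A as origin, the differences give:
  210·a + (-30)·b = +0.18
  (-40)·a + (-85)·b = -2.46
Eliminate b (×(-85) and ×(-30), subtract): -19050·a = -89.100 → a = ∂h/∂x = +0.004677
Back-substitute: b = ∂h/∂y = +0.02674.
h(345, -5) = 324.24 + (+0.004677)·(280) + (+0.02674)·(-195) = 324.24 +1.310 -5.214 = 320.335 m.

320.3 m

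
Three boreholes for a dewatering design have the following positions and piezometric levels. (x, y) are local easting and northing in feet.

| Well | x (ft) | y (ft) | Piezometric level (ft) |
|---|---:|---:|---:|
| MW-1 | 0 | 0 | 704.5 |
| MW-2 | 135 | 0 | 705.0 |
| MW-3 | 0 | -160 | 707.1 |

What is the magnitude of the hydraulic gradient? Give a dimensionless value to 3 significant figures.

0.0167

∂h/∂x = (705.0 − 704.5) / (135 − 0) = +0.003704
∂h/∂y = (707.1 − 704.5) / (-160 − 0) = -0.01625
|∇h| = √(0.003704² + -0.01625²) = 0.01667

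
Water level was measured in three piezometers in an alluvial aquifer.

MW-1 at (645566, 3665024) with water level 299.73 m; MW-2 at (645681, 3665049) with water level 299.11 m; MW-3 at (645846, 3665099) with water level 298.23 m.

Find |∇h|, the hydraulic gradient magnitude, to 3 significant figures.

Differences from MW-1: to MW-2 (Δx, Δy, Δh) = (115, 25, -0.62); to MW-3 = (280, 75, -1.50).
Solve a·Δx + b·Δy = Δh: det = 115·75 − 280·25 = 1625.
∂h/∂x = [(-0.62)·75 − (-1.50)·25] / 1625 = -0.005538
∂h/∂y = [115·(-1.50) − 280·(-0.62)] / 1625 = +0.0006769
|∇h| = √(-0.005538² + 0.0006769²) = 0.005579

0.00558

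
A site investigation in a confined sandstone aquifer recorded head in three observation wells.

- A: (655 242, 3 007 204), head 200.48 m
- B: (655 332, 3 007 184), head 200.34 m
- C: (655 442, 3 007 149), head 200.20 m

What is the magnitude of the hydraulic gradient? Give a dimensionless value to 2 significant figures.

0.0037

Taking A as reference: B−A = (90, -20, -0.14); C−A = (200, -55, -0.28).
Determinant of the coordinate differences = 90·(-55) − 200·(-20) = -950.
∂h/∂x = [(-0.14)·(-55) − (-0.28)·(-20)] / -950 = -0.002211
∂h/∂y = [90·(-0.28) − 200·(-0.14)] / -950 = -0.002947
|∇h| = √(-0.002211² + -0.002947²) = 0.003684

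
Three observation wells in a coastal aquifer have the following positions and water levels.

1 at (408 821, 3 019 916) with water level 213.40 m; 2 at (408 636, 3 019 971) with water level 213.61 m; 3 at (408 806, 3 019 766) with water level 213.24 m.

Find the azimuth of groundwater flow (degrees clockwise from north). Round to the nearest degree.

With h = a·x + b·y + c and 1 as origin, the differences give:
  (-185)·a + 55·b = +0.21
  (-15)·a + (-150)·b = -0.16
Eliminate b (×(-150) and ×55, subtract): 28575·a = -22.700 → a = ∂h/∂x = -0.0007944
Back-substitute: b = ∂h/∂y = +0.001146.
Flow direction (−∇h) has components (+0.0007944 E, -0.001146 N).
Azimuth = atan2(E, N) = atan2(+0.0007944, -0.001146) = 145.3° ≈ 145°.

145°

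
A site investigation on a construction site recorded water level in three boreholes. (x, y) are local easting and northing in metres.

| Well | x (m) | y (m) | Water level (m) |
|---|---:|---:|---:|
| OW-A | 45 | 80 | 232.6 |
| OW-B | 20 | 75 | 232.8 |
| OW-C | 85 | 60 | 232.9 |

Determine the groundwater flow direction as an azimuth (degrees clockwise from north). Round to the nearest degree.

009°

With h = a·x + b·y + c and OW-A as origin, the differences give:
  (-25)·a + (-5)·b = +0.2
  40·a + (-20)·b = +0.3
Eliminate b (×(-20) and ×(-5), subtract): 700·a = -2.50 → a = ∂h/∂x = -0.003571
Back-substitute: b = ∂h/∂y = -0.02214.
Flow direction (−∇h) has components (+0.003571 E, +0.02214 N).
Azimuth = atan2(E, N) = atan2(+0.003571, +0.02214) = 9.2° ≈ 009°.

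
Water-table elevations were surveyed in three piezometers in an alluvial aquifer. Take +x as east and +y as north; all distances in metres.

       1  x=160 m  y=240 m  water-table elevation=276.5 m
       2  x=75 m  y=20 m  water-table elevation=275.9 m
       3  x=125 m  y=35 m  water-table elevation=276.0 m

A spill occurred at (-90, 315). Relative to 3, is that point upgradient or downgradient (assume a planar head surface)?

Taking 1 as reference: 2−1 = (-85, -220, -0.6); 3−1 = (-35, -205, -0.5).
Determinant of the coordinate differences = (-85)·(-205) − (-35)·(-220) = 9725.
∂h/∂x = [(-0.6)·(-205) − (-0.5)·(-220)] / 9725 = +0.001337
∂h/∂y = [(-85)·(-0.5) − (-35)·(-0.6)] / 9725 = +0.002211
Head at (-90, 315) = 276.5 + (+0.001337)·(-250) + (+0.002211)·(75) = 276.33 m.
That is higher than the 276.0 m at 3, so the point is upgradient.

upgradient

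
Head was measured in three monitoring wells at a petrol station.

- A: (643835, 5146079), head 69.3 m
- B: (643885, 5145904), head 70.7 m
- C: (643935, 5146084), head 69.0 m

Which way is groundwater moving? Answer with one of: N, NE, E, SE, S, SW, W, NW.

With h = a·x + b·y + c and A as origin, the differences give:
  50·a + (-175)·b = +1.4
  100·a + 5·b = -0.3
Eliminate b (×5 and ×(-175), subtract): 17750·a = -45.50 → a = ∂h/∂x = -0.002563
Back-substitute: b = ∂h/∂y = -0.008732.
Flow = −∇h = (+0.002563 east, +0.008732 north), which points north.

N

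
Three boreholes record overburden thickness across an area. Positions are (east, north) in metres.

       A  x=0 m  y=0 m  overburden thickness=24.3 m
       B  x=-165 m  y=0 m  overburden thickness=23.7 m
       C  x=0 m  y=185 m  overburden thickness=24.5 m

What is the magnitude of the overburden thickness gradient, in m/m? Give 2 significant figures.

0.0038 m/m

∂d/∂x = (23.7 − 24.3) / (-165 − 0) = +0.003636
∂d/∂y = (24.5 − 24.3) / (185 − 0) = +0.001081
|∇f| = √(0.003636² + 0.001081²) = 0.003793 m/m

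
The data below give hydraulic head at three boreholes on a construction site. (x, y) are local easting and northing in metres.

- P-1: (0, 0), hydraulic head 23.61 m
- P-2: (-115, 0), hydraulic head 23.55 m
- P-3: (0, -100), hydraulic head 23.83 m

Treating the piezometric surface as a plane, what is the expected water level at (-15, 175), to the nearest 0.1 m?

∂h/∂x = (23.55 − 23.61) / (-115 − 0) = +0.0005217
∂h/∂y = (23.83 − 23.61) / (-100 − 0) = -0.002200
h(-15, 175) = 23.61 + (+0.0005217)·(-15) + (-0.002200)·(175) = 23.61 -0.008 -0.385 = 23.217 m.

23.2 m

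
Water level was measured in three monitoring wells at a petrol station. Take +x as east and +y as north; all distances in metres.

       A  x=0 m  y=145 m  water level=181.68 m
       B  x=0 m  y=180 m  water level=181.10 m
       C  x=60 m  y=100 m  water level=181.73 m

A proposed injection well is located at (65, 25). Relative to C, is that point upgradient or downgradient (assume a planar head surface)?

upgradient

Three-point gradient (reference A): Δ to B = (0, 35, -0.58), Δ to C = (60, -45, +0.05).
∂h/∂x = -0.01160, ∂h/∂y = -0.01657 (det = -2100).
Head at (65, 25) = 181.68 + (-0.01160)·(65) + (-0.01657)·(-120) = 182.91 m.
That is higher than the 181.73 m at C, so the point is upgradient.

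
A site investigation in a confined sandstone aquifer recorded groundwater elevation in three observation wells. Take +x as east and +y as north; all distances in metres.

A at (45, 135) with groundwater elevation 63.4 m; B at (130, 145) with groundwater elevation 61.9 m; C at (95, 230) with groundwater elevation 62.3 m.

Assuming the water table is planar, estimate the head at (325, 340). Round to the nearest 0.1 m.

Taking A as reference: B−A = (85, 10, -1.5); C−A = (50, 95, -1.1).
Solve a·Δx + b·Δy = Δh: det = 85·95 − 50·10 = 7575.
∂h/∂x = [(-1.5)·95 − (-1.1)·10] / 7575 = -0.01736
∂h/∂y = [85·(-1.1) − 50·(-1.5)] / 7575 = -0.002442
h(325, 340) = 63.4 + (-0.01736)·(280) + (-0.002442)·(205) = 63.4 -4.861 -0.501 = 58.039 m.

58.0 m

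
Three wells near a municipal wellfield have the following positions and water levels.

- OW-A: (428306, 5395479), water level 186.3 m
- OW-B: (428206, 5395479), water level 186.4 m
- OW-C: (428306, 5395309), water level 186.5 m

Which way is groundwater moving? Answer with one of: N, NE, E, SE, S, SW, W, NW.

∂h/∂x = (186.4 − 186.3) / (428206 − 428306) = -0.0010000
∂h/∂y = (186.5 − 186.3) / (5395309 − 5395479) = -0.001176
Flow = −∇h = (+0.0010000 east, +0.001176 north), which points northeast.

NE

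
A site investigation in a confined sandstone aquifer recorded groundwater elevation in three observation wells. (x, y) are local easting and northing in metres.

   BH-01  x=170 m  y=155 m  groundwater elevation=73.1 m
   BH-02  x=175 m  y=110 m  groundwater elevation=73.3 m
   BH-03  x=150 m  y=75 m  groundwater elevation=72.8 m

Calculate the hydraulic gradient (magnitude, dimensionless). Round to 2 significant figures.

0.023

Differences from BH-01: to BH-02 (Δx, Δy, Δh) = (5, -45, +0.2); to BH-03 = (-20, -80, -0.3).
Determinant of the coordinate differences = 5·(-80) − (-20)·(-45) = -1300.
∂h/∂x = [(+0.2)·(-80) − (-0.3)·(-45)] / -1300 = +0.02269
∂h/∂y = [5·(-0.3) − (-20)·(+0.2)] / -1300 = -0.001923
|∇h| = √(0.02269² + -0.001923²) = 0.02277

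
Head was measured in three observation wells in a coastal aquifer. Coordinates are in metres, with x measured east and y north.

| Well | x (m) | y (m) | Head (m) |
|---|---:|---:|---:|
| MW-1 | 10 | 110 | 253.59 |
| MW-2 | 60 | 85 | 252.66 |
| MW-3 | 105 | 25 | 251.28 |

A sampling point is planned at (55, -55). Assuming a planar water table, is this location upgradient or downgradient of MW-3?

downgradient

Taking MW-1 as reference: MW-2−MW-1 = (50, -25, -0.93); MW-3−MW-1 = (95, -85, -2.31).
Solve a·Δx + b·Δy = Δh: det = 50·(-85) − 95·(-25) = -1875.
∂h/∂x = [(-0.93)·(-85) − (-2.31)·(-25)] / -1875 = -0.01136
∂h/∂y = [50·(-2.31) − 95·(-0.93)] / -1875 = +0.01448
Head at (55, -55) = 253.59 + (-0.01136)·(45) + (+0.01448)·(-165) = 250.69 m.
That is lower than the 251.28 m at MW-3, so the point is downgradient.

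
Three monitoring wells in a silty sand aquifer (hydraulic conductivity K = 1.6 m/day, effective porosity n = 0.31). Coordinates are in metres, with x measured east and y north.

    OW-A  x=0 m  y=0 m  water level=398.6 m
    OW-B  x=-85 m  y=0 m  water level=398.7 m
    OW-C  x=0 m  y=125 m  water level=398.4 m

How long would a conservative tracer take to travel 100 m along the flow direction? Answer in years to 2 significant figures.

27 years

∂h/∂x = (398.7 − 398.6) / (-85 − 0) = -0.001176
∂h/∂y = (398.4 − 398.6) / (125 − 0) = -0.001600
|∇h| = √(-0.001176² + -0.001600²) = 0.001986
Seepage velocity v = K·i/n = 1.6 × 0.001986 / 0.31 = 0.01025 m/day.
t = 100 / 0.01025 = 9756 days = 26.7 years.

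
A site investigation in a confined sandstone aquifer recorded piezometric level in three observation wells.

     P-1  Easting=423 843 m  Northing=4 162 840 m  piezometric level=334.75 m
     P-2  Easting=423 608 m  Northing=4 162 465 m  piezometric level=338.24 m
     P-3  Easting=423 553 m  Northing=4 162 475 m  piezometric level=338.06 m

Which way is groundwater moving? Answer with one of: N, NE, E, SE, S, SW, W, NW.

N

Taking P-1 as reference: P-2−P-1 = (-235, -375, +3.49); P-3−P-1 = (-290, -365, +3.31).
Solve a·Δx + b·Δy = Δh: det = (-235)·(-365) − (-290)·(-375) = -22975.
∂h/∂x = [(+3.49)·(-365) − (+3.31)·(-375)] / -22975 = +0.001419
∂h/∂y = [(-235)·(+3.31) − (-290)·(+3.49)] / -22975 = -0.01020
Flow = −∇h = (-0.001419 east, +0.01020 north), which points north.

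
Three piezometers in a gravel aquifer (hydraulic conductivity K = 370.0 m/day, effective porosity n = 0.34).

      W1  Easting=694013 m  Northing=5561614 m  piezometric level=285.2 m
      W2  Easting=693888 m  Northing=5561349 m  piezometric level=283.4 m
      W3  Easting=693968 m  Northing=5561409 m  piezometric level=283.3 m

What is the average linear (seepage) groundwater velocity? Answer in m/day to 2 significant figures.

16 m/day

Taking W1 as reference: W2−W1 = (-125, -265, -1.8); W3−W1 = (-45, -205, -1.9).
Determinant of the coordinate differences = (-125)·(-205) − (-45)·(-265) = 13700.
∂h/∂x = [(-1.8)·(-205) − (-1.9)·(-265)] / 13700 = -0.009818
∂h/∂y = [(-125)·(-1.9) − (-45)·(-1.8)] / 13700 = +0.01142
|∇h| = √(-0.009818² + 0.01142²) = 0.01506
Seepage velocity v = K·i/n = 370.0 × 0.01506 / 0.34 = 16.39 m/day.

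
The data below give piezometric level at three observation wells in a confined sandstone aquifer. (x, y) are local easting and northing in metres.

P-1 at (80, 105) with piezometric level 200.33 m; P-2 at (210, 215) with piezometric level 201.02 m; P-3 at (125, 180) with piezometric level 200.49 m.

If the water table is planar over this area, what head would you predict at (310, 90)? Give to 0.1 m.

202.0 m

With h = a·x + b·y + c and P-1 as origin, the differences give:
  130·a + 110·b = +0.69
  45·a + 75·b = +0.16
Eliminate b (×75 and ×110, subtract): 4800·a = 34.150 → a = ∂h/∂x = +0.007115
Back-substitute: b = ∂h/∂y = -0.002135.
h(310, 90) = 200.33 + (+0.007115)·(230) + (-0.002135)·(-15) = 200.33 +1.636 +0.032 = 201.998 m.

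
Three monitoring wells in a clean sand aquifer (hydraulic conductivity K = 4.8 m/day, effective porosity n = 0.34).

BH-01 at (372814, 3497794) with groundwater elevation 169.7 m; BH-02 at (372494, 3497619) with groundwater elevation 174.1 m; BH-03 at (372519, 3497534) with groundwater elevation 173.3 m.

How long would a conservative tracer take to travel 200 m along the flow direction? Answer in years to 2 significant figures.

With h = a·x + b·y + c and BH-01 as origin, the differences give:
  (-320)·a + (-175)·b = +4.4
  (-295)·a + (-260)·b = +3.6
Eliminate b (×(-260) and ×(-175), subtract): 31575·a = -514.00 → a = ∂h/∂x = -0.01628
Back-substitute: b = ∂h/∂y = +0.004624.
|∇h| = √(-0.01628² + 0.004624²) = 0.01692
Seepage velocity v = K·i/n = 4.8 × 0.01692 / 0.34 = 0.2389 m/day.
t = 200 / 0.2389 = 837.2 days = 2.29 years.

2.3 years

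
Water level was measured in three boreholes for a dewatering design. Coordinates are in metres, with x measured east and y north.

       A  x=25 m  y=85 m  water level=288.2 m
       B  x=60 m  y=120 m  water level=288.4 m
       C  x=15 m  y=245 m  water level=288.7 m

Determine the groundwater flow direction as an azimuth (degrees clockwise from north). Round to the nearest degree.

217°

Taking A as reference: B−A = (35, 35, +0.2); C−A = (-10, 160, +0.5).
Solve a·Δx + b·Δy = Δh: det = 35·160 − (-10)·35 = 5950.
∂h/∂x = [(+0.2)·160 − (+0.5)·35] / 5950 = +0.002437
∂h/∂y = [35·(+0.5) − (-10)·(+0.2)] / 5950 = +0.003277
Flow direction (−∇h) has components (-0.002437 E, -0.003277 N).
Azimuth = atan2(E, N) = atan2(-0.002437, -0.003277) = 216.6° ≈ 217°.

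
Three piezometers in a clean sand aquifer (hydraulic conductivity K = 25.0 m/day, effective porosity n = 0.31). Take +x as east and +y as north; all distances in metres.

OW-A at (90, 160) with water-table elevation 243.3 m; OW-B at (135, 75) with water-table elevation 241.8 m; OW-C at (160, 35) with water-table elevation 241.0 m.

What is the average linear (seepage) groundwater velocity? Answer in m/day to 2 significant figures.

Taking OW-A as reference: OW-B−OW-A = (45, -85, -1.5); OW-C−OW-A = (70, -125, -2.3).
Solve a·Δx + b·Δy = Δh: det = 45·(-125) − 70·(-85) = 325.
∂h/∂x = [(-1.5)·(-125) − (-2.3)·(-85)] / 325 = -0.02462
∂h/∂y = [45·(-2.3) − 70·(-1.5)] / 325 = +0.004615
|∇h| = √(-0.02462² + 0.004615²) = 0.02505
Seepage velocity v = K·i/n = 25.0 × 0.02505 / 0.31 = 2.02 m/day.

2.0 m/day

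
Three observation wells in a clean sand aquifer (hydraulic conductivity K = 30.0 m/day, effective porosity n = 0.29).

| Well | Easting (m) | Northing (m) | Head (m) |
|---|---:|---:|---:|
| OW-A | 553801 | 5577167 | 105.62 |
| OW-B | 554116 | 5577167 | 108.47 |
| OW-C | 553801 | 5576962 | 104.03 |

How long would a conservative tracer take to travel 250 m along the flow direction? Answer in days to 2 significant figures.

∂h/∂x = (108.47 − 105.62) / (554116 − 553801) = +0.009048
∂h/∂y = (104.03 − 105.62) / (5576962 − 5577167) = +0.007756
|∇h| = √(0.009048² + 0.007756²) = 0.01192
Seepage velocity v = K·i/n = 30.0 × 0.01192 / 0.29 = 1.233 m/day.
t = 250 / 1.233 = 202.8 days.

200 days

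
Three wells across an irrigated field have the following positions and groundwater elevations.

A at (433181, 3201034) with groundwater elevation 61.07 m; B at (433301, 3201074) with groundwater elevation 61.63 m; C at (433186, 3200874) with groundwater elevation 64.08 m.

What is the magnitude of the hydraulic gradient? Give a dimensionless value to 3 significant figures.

With h = a·x + b·y + c and A as origin, the differences give:
  120·a + 40·b = +0.56
  5·a + (-160)·b = +3.01
Eliminate b (×(-160) and ×40, subtract): -19400·a = -210.000 → a = ∂h/∂x = +0.01082
Back-substitute: b = ∂h/∂y = -0.01847.
|∇h| = √(0.01082² + -0.01847²) = 0.02141

0.0214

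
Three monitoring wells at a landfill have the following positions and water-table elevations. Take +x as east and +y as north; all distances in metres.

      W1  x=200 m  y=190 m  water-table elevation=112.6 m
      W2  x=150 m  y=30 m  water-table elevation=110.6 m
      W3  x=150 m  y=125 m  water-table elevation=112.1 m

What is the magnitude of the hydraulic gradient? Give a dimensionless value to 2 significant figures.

With h = a·x + b·y + c and W1 as origin, the differences give:
  (-50)·a + (-160)·b = -2.0
  (-50)·a + (-65)·b = -0.5
Eliminate b (×(-65) and ×(-160), subtract): -4750·a = 50.00 → a = ∂h/∂x = -0.01053
Back-substitute: b = ∂h/∂y = +0.01579.
|∇h| = √(-0.01053² + 0.01579²) = 0.01898

0.019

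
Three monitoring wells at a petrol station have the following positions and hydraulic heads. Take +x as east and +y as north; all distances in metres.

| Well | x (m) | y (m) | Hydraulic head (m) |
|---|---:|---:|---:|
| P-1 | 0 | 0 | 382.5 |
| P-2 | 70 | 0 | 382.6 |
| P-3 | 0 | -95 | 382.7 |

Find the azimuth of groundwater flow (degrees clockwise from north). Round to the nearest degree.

326°

∂h/∂x = (382.6 − 382.5) / (70 − 0) = +0.001429
∂h/∂y = (382.7 − 382.5) / (-95 − 0) = -0.002105
Flow direction (−∇h) has components (-0.001429 E, +0.002105 N).
Azimuth = atan2(E, N) = atan2(-0.001429, +0.002105) = 325.8° ≈ 326°.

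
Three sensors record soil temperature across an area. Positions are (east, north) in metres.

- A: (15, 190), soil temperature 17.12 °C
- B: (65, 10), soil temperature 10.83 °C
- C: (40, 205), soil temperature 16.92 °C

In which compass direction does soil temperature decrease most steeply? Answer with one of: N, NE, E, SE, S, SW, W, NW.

SE

Differences from A: to B (Δx, Δy, Δh) = (50, -180, -6.29); to C = (25, 15, -0.20).
Solve a·Δx + b·Δy = ΔT: det = 50·15 − 25·(-180) = 5250.
∂T/∂x = [(-6.29)·15 − (-0.20)·(-180)] / 5250 = -0.02483
∂T/∂y = [50·(-0.20) − 25·(-6.29)] / 5250 = +0.02805
Steepest decrease is along −∇f = (+0.02483 E, -0.02805 N) → southeast.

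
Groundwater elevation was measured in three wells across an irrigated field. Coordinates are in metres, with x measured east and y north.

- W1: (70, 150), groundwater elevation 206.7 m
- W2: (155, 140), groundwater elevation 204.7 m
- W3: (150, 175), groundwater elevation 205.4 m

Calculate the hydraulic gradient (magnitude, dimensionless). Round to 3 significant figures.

0.0274

Taking W1 as reference: W2−W1 = (85, -10, -2.0); W3−W1 = (80, 25, -1.3).
Determinant of the coordinate differences = 85·25 − 80·(-10) = 2925.
∂h/∂x = [(-2.0)·25 − (-1.3)·(-10)] / 2925 = -0.02154
∂h/∂y = [85·(-1.3) − 80·(-2.0)] / 2925 = +0.01692
|∇h| = √(-0.02154² + 0.01692²) = 0.02739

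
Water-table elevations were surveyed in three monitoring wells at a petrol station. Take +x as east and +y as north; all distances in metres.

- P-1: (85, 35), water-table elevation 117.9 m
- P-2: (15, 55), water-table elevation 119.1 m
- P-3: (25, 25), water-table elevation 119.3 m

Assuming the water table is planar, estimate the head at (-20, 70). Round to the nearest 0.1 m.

Three-point gradient (reference P-1): Δ to P-2 = (-70, 20, +1.2), Δ to P-3 = (-60, -10, +1.4).
∂h/∂x = -0.02105, ∂h/∂y = -0.01368 (det = 1900).
h(-20, 70) = 117.9 + (-0.02105)·(-105) + (-0.01368)·(35) = 117.9 +2.211 -0.479 = 119.632 m.

119.6 m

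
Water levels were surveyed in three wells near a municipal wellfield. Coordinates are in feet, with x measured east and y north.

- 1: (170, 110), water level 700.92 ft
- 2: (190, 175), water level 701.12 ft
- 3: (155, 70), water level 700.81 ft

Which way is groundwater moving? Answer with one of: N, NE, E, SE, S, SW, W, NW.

With h = a·x + b·y + c and 1 as origin, the differences give:
  20·a + 65·b = +0.20
  (-15)·a + (-40)·b = -0.11
Eliminate b (×(-40) and ×65, subtract): 175·a = -0.850 → a = ∂h/∂x = -0.004857
Back-substitute: b = ∂h/∂y = +0.004571.
Flow = −∇h = (+0.004857 east, -0.004571 north), which points southeast.

SE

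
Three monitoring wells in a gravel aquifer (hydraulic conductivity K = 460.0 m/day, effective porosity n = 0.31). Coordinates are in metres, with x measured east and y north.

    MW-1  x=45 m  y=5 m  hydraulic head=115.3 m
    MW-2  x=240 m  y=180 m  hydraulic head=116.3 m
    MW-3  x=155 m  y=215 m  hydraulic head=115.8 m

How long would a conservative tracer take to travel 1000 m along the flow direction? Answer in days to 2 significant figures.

Three-point gradient (reference MW-1): Δ to MW-2 = (195, 175, +1.0), Δ to MW-3 = (110, 210, +0.5).
∂h/∂x = +0.005645, ∂h/∂y = -0.0005760 (det = 21700).
|∇h| = √(0.005645² + -0.0005760²) = 0.005674
Seepage velocity v = K·i/n = 460.0 × 0.005674 / 0.31 = 8.419 m/day.
t = 1000 / 8.419 = 118.8 days.

120 days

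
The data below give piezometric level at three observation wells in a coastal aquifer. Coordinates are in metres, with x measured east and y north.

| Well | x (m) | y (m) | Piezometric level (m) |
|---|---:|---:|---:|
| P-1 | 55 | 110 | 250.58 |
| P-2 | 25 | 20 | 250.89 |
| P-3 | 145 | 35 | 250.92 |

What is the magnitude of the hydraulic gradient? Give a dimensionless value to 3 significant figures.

Differences from P-1: to P-2 (Δx, Δy, Δh) = (-30, -90, +0.31); to P-3 = (90, -75, +0.34).
Solve a·Δx + b·Δy = Δh: det = (-30)·(-75) − 90·(-90) = 10350.
∂h/∂x = [(+0.31)·(-75) − (+0.34)·(-90)] / 10350 = +0.0007101
∂h/∂y = [(-30)·(+0.34) − 90·(+0.31)] / 10350 = -0.003681
|∇h| = √(0.0007101² + -0.003681²) = 0.003749

0.00375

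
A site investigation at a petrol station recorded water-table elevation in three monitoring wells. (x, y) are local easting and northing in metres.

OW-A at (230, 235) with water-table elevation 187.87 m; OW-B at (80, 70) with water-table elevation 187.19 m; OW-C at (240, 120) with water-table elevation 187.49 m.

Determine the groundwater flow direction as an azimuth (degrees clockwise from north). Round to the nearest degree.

Taking OW-A as reference: OW-B−OW-A = (-150, -165, -0.68); OW-C−OW-A = (10, -115, -0.38).
Determinant of the coordinate differences = (-150)·(-115) − 10·(-165) = 18900.
∂h/∂x = [(-0.68)·(-115) − (-0.38)·(-165)] / 18900 = +0.0008201
∂h/∂y = [(-150)·(-0.38) − 10·(-0.68)] / 18900 = +0.003376
Flow direction (−∇h) has components (-0.0008201 E, -0.003376 N).
Azimuth = atan2(E, N) = atan2(-0.0008201, -0.003376) = 193.7° ≈ 194°.

194°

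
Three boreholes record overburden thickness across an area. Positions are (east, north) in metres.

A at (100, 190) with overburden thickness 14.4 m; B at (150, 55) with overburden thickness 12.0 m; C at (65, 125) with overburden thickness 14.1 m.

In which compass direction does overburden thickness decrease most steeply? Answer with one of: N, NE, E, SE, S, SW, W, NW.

SE

Taking A as reference: B−A = (50, -135, -2.4); C−A = (-35, -65, -0.3).
Determinant of the coordinate differences = 50·(-65) − (-35)·(-135) = -7975.
∂d/∂x = [(-2.4)·(-65) − (-0.3)·(-135)] / -7975 = -0.01448
∂d/∂y = [50·(-0.3) − (-35)·(-2.4)] / -7975 = +0.01241
Steepest decrease is along −∇f = (+0.01448 E, -0.01241 N) → southeast.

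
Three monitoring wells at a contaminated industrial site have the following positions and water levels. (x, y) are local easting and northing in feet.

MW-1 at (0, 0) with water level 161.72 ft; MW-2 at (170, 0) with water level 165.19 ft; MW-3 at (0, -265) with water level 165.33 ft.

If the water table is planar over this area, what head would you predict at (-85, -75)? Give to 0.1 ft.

∂h/∂x = (165.19 − 161.72) / (170 − 0) = +0.02041
∂h/∂y = (165.33 − 161.72) / (-265 − 0) = -0.01362
h(-85, -75) = 161.72 + (+0.02041)·(-85) + (-0.01362)·(-75) = 161.72 -1.735 +1.022 = 161.007 ft.

161.0 ft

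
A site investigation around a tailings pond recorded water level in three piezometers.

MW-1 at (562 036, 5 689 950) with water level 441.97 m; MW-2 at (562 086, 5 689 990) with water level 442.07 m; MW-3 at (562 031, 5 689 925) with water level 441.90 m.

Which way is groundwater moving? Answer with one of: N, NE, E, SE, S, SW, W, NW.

Differences from MW-1: to MW-2 (Δx, Δy, Δh) = (50, 40, +0.10); to MW-3 = (-5, -25, -0.07).
Solve a·Δx + b·Δy = Δh: det = 50·(-25) − (-5)·40 = -1050.
∂h/∂x = [(+0.10)·(-25) − (-0.07)·40] / -1050 = -0.0002857
∂h/∂y = [50·(-0.07) − (-5)·(+0.10)] / -1050 = +0.002857
Flow = −∇h = (+0.0002857 east, -0.002857 north), which points south.

S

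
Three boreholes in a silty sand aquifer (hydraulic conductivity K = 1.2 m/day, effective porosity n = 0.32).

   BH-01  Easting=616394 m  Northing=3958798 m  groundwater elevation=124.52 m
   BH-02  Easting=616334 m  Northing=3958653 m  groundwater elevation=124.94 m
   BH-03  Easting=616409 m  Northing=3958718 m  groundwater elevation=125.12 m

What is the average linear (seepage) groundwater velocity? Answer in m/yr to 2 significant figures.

13 m/yr

Taking BH-01 as reference: BH-02−BH-01 = (-60, -145, +0.42); BH-03−BH-01 = (15, -80, +0.60).
Determinant of the coordinate differences = (-60)·(-80) − 15·(-145) = 6975.
∂h/∂x = [(+0.42)·(-80) − (+0.60)·(-145)] / 6975 = +0.007656
∂h/∂y = [(-60)·(+0.60) − 15·(+0.42)] / 6975 = -0.006065
|∇h| = √(0.007656² + -0.006065²) = 0.009767
Seepage velocity v = K·i/n = 1.2 × 0.009767 / 0.32 = 0.03663 m/day = 13.38 m/yr.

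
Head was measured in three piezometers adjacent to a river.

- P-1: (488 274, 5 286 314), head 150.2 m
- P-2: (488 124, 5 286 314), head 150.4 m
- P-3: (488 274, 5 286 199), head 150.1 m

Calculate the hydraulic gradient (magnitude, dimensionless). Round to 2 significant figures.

∂h/∂x = (150.4 − 150.2) / (488124 − 488274) = -0.001333
∂h/∂y = (150.1 − 150.2) / (5286199 − 5286314) = +0.0008696
|∇h| = √(-0.001333² + 0.0008696²) = 0.001592

0.0016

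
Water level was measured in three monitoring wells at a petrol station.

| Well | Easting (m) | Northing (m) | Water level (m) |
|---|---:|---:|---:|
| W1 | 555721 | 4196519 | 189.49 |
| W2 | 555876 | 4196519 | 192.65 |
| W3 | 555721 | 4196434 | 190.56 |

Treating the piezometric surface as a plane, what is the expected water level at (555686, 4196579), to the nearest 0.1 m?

188.0 m

∂h/∂x = (192.65 − 189.49) / (555876 − 555721) = +0.02039
∂h/∂y = (190.56 − 189.49) / (4196434 − 4196519) = -0.01259
h(555686, 4196579) = 189.49 + (+0.02039)·(-35) + (-0.01259)·(60) = 189.49 -0.714 -0.755 = 188.021 m.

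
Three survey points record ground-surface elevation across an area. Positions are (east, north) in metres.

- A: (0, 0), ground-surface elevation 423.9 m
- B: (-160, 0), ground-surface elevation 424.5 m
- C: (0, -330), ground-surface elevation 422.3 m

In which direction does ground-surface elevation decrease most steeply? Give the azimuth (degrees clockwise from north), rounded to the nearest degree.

∂z/∂x = (424.5 − 423.9) / (-160 − 0) = -0.003750
∂z/∂y = (422.3 − 423.9) / (-330 − 0) = +0.004848
Steepest decrease is along −∇f: components (+0.003750 E, -0.004848 N).
Azimuth = atan2(+0.003750, -0.004848) = 142.3° ≈ 142°.

142°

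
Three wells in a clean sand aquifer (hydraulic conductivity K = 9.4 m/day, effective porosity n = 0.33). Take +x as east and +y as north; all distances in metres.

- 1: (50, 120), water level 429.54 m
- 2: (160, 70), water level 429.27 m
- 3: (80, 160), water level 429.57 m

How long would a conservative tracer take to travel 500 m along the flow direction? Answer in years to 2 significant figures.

Taking 1 as reference: 2−1 = (110, -50, -0.27); 3−1 = (30, 40, +0.03).
Determinant of the coordinate differences = 110·40 − 30·(-50) = 5900.
∂h/∂x = [(-0.27)·40 − (+0.03)·(-50)] / 5900 = -0.001576
∂h/∂y = [110·(+0.03) − 30·(-0.27)] / 5900 = +0.001932
|∇h| = √(-0.001576² + 0.001932²) = 0.002493
Seepage velocity v = K·i/n = 9.4 × 0.002493 / 0.33 = 0.07101 m/day.
t = 500 / 0.07101 = 7041 days = 19.3 years.

19 years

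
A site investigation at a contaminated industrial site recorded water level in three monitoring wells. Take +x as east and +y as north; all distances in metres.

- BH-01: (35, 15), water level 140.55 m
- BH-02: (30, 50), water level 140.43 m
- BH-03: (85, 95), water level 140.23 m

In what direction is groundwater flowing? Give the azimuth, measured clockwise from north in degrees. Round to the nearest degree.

012°

Taking BH-01 as reference: BH-02−BH-01 = (-5, 35, -0.12); BH-03−BH-01 = (50, 80, -0.32).
Solve a·Δx + b·Δy = Δh: det = (-5)·80 − 50·35 = -2150.
∂h/∂x = [(-0.12)·80 − (-0.32)·35] / -2150 = -0.0007442
∂h/∂y = [(-5)·(-0.32) − 50·(-0.12)] / -2150 = -0.003535
Flow direction (−∇h) has components (+0.0007442 E, +0.003535 N).
Azimuth = atan2(E, N) = atan2(+0.0007442, +0.003535) = 11.9° ≈ 012°.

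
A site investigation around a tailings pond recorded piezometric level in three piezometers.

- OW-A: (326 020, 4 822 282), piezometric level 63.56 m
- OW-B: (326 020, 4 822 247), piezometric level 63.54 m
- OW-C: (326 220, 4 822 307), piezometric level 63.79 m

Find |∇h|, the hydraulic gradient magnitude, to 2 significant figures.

With h = a·x + b·y + c and OW-A as origin, the differences give:
  0·a + (-35)·b = -0.02
  200·a + 25·b = +0.23
Eliminate b (×25 and ×(-35), subtract): 7000·a = 7.550 → a = ∂h/∂x = +0.001079
Back-substitute: b = ∂h/∂y = +0.0005714.
|∇h| = √(0.001079² + 0.0005714²) = 0.001221

0.0012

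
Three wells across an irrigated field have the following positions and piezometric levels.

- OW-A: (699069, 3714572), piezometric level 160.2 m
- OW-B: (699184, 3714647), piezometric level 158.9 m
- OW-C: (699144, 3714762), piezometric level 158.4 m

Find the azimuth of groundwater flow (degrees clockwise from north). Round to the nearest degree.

Differences from OW-A: to OW-B (Δx, Δy, Δh) = (115, 75, -1.3); to OW-C = (75, 190, -1.8).
Solve a·Δx + b·Δy = Δh: det = 115·190 − 75·75 = 16225.
∂h/∂x = [(-1.3)·190 − (-1.8)·75] / 16225 = -0.006903
∂h/∂y = [115·(-1.8) − 75·(-1.3)] / 16225 = -0.006749
Flow direction (−∇h) has components (+0.006903 E, +0.006749 N).
Azimuth = atan2(E, N) = atan2(+0.006903, +0.006749) = 45.6° ≈ 046°.

046°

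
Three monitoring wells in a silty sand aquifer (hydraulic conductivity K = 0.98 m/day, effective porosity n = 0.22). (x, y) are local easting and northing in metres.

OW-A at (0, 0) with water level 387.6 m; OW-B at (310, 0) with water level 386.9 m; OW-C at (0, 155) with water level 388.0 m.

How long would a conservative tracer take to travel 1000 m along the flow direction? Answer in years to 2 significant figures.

∂h/∂x = (386.9 − 387.6) / (310 − 0) = -0.002258
∂h/∂y = (388.0 − 387.6) / (155 − 0) = +0.002581
|∇h| = √(-0.002258² + 0.002581²) = 0.003429
Seepage velocity v = K·i/n = 0.98 × 0.003429 / 0.22 = 0.01527 m/day.
t = 1000 / 0.01527 = 6.549e+04 days = 179 years.

180 years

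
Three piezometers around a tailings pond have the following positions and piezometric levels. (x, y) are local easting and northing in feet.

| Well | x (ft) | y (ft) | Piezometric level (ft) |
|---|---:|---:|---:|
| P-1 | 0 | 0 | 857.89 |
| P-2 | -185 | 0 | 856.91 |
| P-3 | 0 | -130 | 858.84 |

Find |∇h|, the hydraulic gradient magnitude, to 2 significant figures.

0.0090

∂h/∂x = (856.91 − 857.89) / (-185 − 0) = +0.005297
∂h/∂y = (858.84 − 857.89) / (-130 − 0) = -0.007308
|∇h| = √(0.005297² + -0.007308²) = 0.009026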